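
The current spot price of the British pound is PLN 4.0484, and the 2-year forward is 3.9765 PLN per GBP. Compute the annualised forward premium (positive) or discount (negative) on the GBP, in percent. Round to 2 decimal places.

-0.89%

T = 2 years.
GBP trades forward at -1.77601% vs spot over the period.
×(1/T) gives -0.89% p.a.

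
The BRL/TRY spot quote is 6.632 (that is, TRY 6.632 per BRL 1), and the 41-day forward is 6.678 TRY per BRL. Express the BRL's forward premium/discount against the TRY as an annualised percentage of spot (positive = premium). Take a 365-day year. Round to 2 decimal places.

+6.17%

T = 41/365 years.
Period premium: (6.678 − 6.632)/6.632 = 0.0069361.
Annualise by dividing by T: 0.0069361 / (41/365) = 0.061748 → 6.17%.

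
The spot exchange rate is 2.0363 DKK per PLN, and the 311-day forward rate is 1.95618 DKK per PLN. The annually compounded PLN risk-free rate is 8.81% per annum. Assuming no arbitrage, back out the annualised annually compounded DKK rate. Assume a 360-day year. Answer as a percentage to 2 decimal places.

3.87%

T = 311/360 years.
F/S = 1.95618/2.0363 = 0.9606541 = (growth of DKK) / (growth of PLN).
PLN growth factor: (1 + 0.0881)^(311/360) = 1.0756668.
So the DKK growth factor = 1.0333437.
Annualise: 1.0333437^(360/311) − 1 = 0.038698 = 3.87%.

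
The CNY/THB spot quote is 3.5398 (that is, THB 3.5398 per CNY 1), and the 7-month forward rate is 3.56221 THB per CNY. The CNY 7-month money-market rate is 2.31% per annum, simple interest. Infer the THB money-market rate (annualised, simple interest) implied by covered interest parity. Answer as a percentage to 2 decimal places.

3.41%

T = 7/12 years.
By CIP, F/S equals the THB-to-CNY growth ratio: 3.56221/3.5398 = 1.0063309.
The CNY side grows by 1 + 0.0231×7/12 = 1.013475.
That pins the THB growth at 1.0198912.
r = (1.0198912 − 1)/(7/12) = 0.034099 → 3.41%.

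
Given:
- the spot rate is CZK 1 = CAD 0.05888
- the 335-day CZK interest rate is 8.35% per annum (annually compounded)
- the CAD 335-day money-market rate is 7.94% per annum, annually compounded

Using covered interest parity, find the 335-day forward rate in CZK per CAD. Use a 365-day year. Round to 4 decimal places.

17.0429

T = 335/365 years.
CAD growth factor: (1 + 0.0794)^(335/365) = 1.07264273.
Growth of 1 CZK over T: (1 + 0.0835)^(335/365) = 1.0763816.
Forward (CAD per CZK) = 0.05888 × 1.07264273 / 1.0763816 = 0.058675477.
Quoted the other way: 1/0.058675477 = 17.0429 CZK per CAD.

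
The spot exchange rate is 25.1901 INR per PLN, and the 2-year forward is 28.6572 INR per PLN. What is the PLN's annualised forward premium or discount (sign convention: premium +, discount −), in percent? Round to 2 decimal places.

+6.88%

T = 2 years.
PLN trades forward at +13.76374% vs spot over the period.
Annualise by dividing by T: 0.1376374 / 2 = 0.068819 → 6.88%.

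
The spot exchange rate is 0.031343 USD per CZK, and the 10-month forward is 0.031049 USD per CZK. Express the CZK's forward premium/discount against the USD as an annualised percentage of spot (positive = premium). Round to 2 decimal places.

-1.13%

T = 10/12 years.
Period premium: (0.031049 − 0.031343)/0.031343 = -0.0093801.
Per annum: -0.0093801 / (10/12) = -0.011256 = -1.13%.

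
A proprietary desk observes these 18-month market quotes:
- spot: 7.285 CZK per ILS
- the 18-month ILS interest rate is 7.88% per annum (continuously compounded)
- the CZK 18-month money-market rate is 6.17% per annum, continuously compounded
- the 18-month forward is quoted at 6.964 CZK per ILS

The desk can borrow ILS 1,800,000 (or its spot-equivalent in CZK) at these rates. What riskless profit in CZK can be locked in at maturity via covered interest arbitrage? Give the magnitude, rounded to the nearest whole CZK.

T = 18/12 years.
Route A — deposit ILS, sell forward: 1,800,000 × 1.1254691827 × 6.964 = CZK 14,107,981.30.
Route B — convert at spot, deposit CZK: 1,800,000 × 7.285 × 1.0969679886 = CZK 14,384,541.23.
The quoted forward undervalues ILS, so borrow ILS, convert to CZK at spot, deposit the CZK at 6.17%, and buy ILS forward at 6.964 to cover the loan.
Profit = 14,384,541.23 − 14,107,981.30 = CZK 276,560.

CZK 276,560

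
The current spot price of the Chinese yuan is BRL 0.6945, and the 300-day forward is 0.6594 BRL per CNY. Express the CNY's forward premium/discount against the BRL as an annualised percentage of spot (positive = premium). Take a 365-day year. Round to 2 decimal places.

T = 300/365 years.
Period premium: (0.6594 − 0.6945)/0.6945 = -0.0505400.
×(1/T) gives -6.15% p.a.

-6.15%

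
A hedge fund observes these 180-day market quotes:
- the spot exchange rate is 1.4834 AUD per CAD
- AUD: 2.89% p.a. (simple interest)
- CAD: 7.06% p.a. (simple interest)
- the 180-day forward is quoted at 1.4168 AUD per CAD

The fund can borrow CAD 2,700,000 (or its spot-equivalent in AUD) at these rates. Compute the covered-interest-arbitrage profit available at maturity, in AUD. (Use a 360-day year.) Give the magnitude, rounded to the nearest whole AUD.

AUD 102,660

T = 180/360 years.
Route A — deposit CAD, sell forward: 2,700,000 × 1.035300 × 1.4168 = AUD 3,960,395.21.
Route B — convert at spot, deposit AUD: 2,700,000 × 1.4834 × 1.014450 = AUD 4,063,054.85.
The quoted forward undervalues CAD, so borrow CAD, convert to AUD at spot, deposit the AUD at 2.89%, and buy CAD forward at 1.4168 to cover the loan.
The gap between the two covered legs is AUD 102,660.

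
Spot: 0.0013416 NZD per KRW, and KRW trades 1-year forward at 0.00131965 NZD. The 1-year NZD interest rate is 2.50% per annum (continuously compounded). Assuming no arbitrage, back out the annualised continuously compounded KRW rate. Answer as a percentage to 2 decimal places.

T = 1 year.
By CIP, F/S equals the NZD-to-KRW growth ratio: 0.00131965/0.0013416 = 0.9836389.
NZD growth factor: e^(0.0250×1) = 1.0253151.
Hence g_KRW = 1.0423694.
Take logs: ln 1.0423694 / 1 = 0.041496, so 4.15%.

4.15%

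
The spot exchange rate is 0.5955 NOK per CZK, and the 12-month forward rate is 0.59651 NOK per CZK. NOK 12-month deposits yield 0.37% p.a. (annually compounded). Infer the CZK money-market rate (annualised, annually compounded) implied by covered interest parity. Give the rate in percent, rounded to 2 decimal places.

0.20%

T = 1 year.
CIP gives F = S · g_NOK/g_CZK, so g_NOK/g_CZK = 0.59651/0.5955 = 1.0016961.
NOK growth factor: (1 + 0.0037)^1 = 1.003700.
Hence g_CZK = 1.0020005.
Annualise: 1.0020005^(1/1) − 1 = 0.002001 = 0.20%.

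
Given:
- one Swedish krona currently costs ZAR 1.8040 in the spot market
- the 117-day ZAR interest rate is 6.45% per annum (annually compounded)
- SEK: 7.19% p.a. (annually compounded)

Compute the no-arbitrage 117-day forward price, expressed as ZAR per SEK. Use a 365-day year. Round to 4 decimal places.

1.8000

T = 117/365 years.
Growth of 1 ZAR over T: (1 + 0.0645)^(117/365) = 1.020238.
Growth of 1 SEK over T: (1 + 0.0719)^(117/365) = 1.0225061.
So F = 1.804 × 1.020238 / 1.0225061 = 1.799998 (ZAR/SEK).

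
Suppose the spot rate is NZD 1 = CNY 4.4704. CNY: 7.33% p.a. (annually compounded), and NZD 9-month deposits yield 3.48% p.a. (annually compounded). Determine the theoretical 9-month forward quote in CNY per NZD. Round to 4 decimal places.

4.5946

T = 9/12 years.
CNY accumulates by (1 + 0.0733)^(9/12) = 1.0544861.
NZD growth factor: (1 + 0.0348)^(9/12) = 1.0259881.
So F = 4.4704 × 1.0544861 / 1.0259881 = 4.594571 (CNY/NZD).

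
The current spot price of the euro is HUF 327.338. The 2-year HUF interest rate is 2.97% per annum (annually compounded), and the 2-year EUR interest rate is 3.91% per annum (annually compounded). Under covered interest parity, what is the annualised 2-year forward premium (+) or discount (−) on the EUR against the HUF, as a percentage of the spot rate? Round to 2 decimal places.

T = 2 years.
No-arbitrage forward: 327.338 × 1.0602821 / 1.0797288 = 321.442405 HUF/EUR.
(F − S)/S ÷ T = (321.442405 − 327.338)/327.338/2 = -0.009005 → -0.90%.

-0.90%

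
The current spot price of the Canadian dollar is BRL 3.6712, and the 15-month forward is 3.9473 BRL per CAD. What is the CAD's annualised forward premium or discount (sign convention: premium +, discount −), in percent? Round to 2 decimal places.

T = 15/12 years.
CAD trades forward at +7.52070% vs spot over the period.
×(1/T) gives 6.02% p.a.

+6.02%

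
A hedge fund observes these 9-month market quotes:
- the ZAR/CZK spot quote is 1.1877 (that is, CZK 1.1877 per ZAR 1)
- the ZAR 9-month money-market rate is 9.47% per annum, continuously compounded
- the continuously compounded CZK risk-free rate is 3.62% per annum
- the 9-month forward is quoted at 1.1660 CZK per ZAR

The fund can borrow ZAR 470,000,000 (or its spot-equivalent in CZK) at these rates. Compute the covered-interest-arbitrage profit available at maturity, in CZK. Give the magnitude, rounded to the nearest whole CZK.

T = 9/12 years.
Keep in ZAR, deliver into the forward: 470,000,000·1.07360806573·1.1660 = CZK 588,358,692.18.
Swap to CZK now, deposit: 470,000,000·1.1877·1.02752191949 = CZK 573,582,258.38.
The quoted forward overvalues ZAR, so borrow CZK, buy ZAR at spot, deposit the ZAR at 9.47%, and sell the proceeds forward at 1.1660.
Arbitrage profit = |588,358,692.18 − 573,582,258.38| = CZK 14,776,434.

CZK 14,776,434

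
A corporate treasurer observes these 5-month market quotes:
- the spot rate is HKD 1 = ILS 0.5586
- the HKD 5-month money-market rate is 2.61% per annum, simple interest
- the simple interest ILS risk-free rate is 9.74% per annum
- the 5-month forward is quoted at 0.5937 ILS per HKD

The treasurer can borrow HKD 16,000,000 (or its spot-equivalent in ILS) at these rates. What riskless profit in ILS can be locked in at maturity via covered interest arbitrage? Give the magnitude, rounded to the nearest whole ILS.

ILS 302,186

T = 5/12 years.
Route A — deposit HKD, sell forward: 16,000,000 × 1.010875 × 0.5937 = ILS 9,602,503.80.
Route B — convert at spot, deposit ILS: 16,000,000 × 0.5586 × 1.040583333 = ILS 9,300,317.60.
The quoted forward overvalues HKD, so borrow ILS, buy HKD at spot, deposit the HKD at 2.61%, and sell the proceeds forward at 0.5937.
The gap between the two covered legs is ILS 302,186.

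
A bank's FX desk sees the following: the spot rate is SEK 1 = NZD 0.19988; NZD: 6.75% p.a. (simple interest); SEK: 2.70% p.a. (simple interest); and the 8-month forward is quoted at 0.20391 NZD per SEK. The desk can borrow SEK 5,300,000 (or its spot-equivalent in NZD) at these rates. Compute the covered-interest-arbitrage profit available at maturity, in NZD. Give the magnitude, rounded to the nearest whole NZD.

NZD 6,859

T = 8/12 years.
Route A — deposit SEK, sell forward: 5,300,000 × 1.018000 × 0.20391 = NZD 1,100,176.01.
Route B — convert at spot, deposit NZD: 5,300,000 × 0.19988 × 1.045000 = NZD 1,107,035.38.
The quoted forward undervalues SEK, so borrow SEK, convert to NZD at spot, deposit the NZD at 6.75%, and buy SEK forward at 0.20391 to cover the loan.
The gap between the two covered legs is NZD 6,859.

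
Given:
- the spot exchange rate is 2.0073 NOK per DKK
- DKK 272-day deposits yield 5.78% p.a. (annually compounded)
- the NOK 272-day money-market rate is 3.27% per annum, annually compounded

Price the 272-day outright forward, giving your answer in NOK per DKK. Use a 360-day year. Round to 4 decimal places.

T = 272/360 years.
NOK accumulates by (1 + 0.0327)^(272/360) = 1.0246092.
DKK growth factor: (1 + 0.0578)^(272/360) = 1.0433698.
CIP: F = S · (grow NOK)/(grow DKK) = 2.0073 × 1.0246092/1.0433698 = 1.971207 NOK per DKK.

1.9712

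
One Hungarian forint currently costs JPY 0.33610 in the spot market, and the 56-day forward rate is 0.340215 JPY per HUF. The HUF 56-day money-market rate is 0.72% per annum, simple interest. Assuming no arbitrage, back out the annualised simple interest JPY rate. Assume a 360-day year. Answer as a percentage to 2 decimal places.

T = 56/360 years.
F/S = 0.340215/0.3361 = 1.0122434 = (growth of JPY) / (growth of HUF).
HUF growth factor: 1 + 0.0072×56/360 = 1.001120.
That pins the JPY growth at 1.0133771.
r = (1.0133771 − 1)/(56/360) = 0.085996 → 8.60%.

8.60%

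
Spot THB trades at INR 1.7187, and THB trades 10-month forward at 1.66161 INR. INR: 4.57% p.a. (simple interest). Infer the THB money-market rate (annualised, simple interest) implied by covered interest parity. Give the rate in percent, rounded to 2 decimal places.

T = 10/12 years.
By CIP, F/S equals the INR-to-THB growth ratio: 1.66161/1.7187 = 0.9667830.
INR growth factor: 1 + 0.0457×10/12 = 1.0380833.
That pins the THB growth at 1.0737501.
r = (1.0737501 − 1)/(10/12) = 0.088500 → 8.85%.

8.85%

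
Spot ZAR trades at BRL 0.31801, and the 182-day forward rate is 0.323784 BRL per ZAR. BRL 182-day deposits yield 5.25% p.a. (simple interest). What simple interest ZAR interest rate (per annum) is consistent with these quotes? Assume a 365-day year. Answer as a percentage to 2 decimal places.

1.58%

T = 182/365 years.
CIP gives F = S · g_BRL/g_ZAR, so g_BRL/g_ZAR = 0.323784/0.31801 = 1.0181567.
BRL growth factor: 1 + 0.0525×182/365 = 1.0261781.
Hence g_ZAR = 1.0078784.
r = (1.0078784 − 1)/(182/365) = 0.015800 → 1.58%.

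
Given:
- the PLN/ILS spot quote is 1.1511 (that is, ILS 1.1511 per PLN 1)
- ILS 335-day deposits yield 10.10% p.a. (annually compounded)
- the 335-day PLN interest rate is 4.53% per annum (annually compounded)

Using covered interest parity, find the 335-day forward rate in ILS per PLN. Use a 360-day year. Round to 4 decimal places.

T = 335/360 years.
ILS growth factor: (1 + 0.1010)^(335/360) = 1.0936678.
Growth of 1 PLN over T: (1 + 0.0453)^(335/360) = 1.0420889.
CIP: F = S · (grow ILS)/(grow PLN) = 1.1511 × 1.0936678/1.0420889 = 1.208074 ILS per PLN.

1.2081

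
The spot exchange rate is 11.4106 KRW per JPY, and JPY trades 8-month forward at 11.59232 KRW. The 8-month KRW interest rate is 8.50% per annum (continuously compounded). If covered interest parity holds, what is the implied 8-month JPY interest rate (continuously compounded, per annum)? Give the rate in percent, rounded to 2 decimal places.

T = 8/12 years.
CIP gives F = S · g_KRW/g_JPY, so g_KRW/g_JPY = 11.59232/11.4106 = 1.0159255.
KRW growth factor: e^(0.0850×8/12) = 1.058303.
That pins the JPY growth at 1.0417132.
r = ln(1.0417132)/(8/12) = 0.061300 → 6.13%.

6.13%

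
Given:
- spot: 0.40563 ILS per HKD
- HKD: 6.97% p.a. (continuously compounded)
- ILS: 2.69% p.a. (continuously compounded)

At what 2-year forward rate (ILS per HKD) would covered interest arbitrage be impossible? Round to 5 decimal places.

T = 2 years.
ILS growth factor: e^(0.0269×2) = 1.0552735.
HKD growth factor: e^(0.0697×2) = 1.1495838.
Forward (ILS per HKD) = 0.40563 × 1.0552735 / 1.1495838 = 0.3723527.

0.37235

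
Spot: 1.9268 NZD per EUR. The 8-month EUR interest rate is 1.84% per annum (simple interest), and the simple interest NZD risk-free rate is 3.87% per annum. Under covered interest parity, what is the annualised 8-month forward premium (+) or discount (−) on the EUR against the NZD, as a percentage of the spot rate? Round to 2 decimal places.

T = 8/12 years.
No-arbitrage forward: 1.9268 × 1.025800 / 1.0122667 = 1.9525600 NZD/EUR.
Annualised premium = (F − S)/S × (1/T) = (1.9525600 − 1.9268)/1.9268 ÷ (8/12) = 2.01%.

+2.01%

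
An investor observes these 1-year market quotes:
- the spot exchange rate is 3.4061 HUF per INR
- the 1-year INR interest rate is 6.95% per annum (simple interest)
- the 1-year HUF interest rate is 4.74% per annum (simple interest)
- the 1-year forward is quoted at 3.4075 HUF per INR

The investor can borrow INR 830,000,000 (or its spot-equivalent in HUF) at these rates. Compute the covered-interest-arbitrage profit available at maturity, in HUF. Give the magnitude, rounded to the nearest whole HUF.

HUF 63,720,851

T = 1 year.
Keep in INR, deliver into the forward: 830,000,000·1.069500·3.4075 = HUF 3,024,786,637.50.
Swap to HUF now, deposit: 830,000,000·3.4061·1.047400 = HUF 2,961,065,786.20.
The quoted forward overvalues INR, so borrow HUF, buy INR at spot, deposit the INR at 6.95%, and sell the proceeds forward at 3.4075.
The gap between the two covered legs is HUF 63,720,851.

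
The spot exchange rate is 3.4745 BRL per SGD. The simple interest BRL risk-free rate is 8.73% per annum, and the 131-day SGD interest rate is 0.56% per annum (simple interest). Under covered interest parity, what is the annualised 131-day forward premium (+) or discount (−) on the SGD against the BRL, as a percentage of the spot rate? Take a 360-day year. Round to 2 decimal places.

T = 131/360 years.
F = S · g_BRL/g_SGD = 3.4745 × 1.0317675/1.0020378 = 3.5775858.
Annualised premium = (F − S)/S × (1/T) = (3.5775858 − 3.4745)/3.4745 ÷ (131/360) = 8.15%.

+8.15%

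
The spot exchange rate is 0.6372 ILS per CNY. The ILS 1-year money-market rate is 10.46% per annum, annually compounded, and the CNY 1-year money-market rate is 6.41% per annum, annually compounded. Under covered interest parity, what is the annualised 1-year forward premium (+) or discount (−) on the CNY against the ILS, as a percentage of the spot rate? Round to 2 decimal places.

T = 1 year.
CIP forward (ILS per CNY) = 0.6372 × 1.104600/1.064100 = 0.6614520.
Annualised premium = (F − S)/S × (1/T) = (0.6614520 − 0.6372)/0.6372 ÷ 1 = 3.81%.

+3.81%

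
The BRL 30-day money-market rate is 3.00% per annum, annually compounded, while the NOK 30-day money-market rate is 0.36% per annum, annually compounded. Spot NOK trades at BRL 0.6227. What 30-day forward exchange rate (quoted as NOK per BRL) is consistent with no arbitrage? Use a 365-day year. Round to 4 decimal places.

1.6025

T = 30/365 years.
Growth of 1 BRL over T: (1 + 0.0300)^(30/365) = 1.0024324.
NOK accumulates by (1 + 0.0036)^(30/365) = 1.0002954.
So F = 0.6227 × 1.0024324 / 1.0002954 = 0.6240303 (BRL/NOK).
Invert for NOK per BRL: 1 / 0.6240303 = 1.6025.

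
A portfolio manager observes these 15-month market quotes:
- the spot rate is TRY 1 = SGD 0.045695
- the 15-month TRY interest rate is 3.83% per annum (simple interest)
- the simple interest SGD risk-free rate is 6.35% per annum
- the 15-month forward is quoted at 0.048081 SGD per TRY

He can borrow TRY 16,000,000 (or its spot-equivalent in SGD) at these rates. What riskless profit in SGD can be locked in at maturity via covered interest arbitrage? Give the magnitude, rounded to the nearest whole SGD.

SGD 16,973

T = 15/12 years.
Keep in TRY, deliver into the forward: 16,000,000·1.047875·0.048081 = SGD 806,126.05.
Swap to SGD now, deposit: 16,000,000·0.045695·1.079375 = SGD 789,152.65.
The quoted forward overvalues TRY, so borrow SGD, buy TRY at spot, deposit the TRY at 3.83%, and sell the proceeds forward at 0.048081.
Arbitrage profit = |806,126.05 − 789,152.65| = SGD 16,973.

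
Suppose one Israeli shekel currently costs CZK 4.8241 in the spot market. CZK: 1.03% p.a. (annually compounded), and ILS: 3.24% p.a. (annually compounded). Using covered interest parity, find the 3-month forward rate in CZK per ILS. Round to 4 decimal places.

4.7981

T = 3/12 years.
Growth of 1 CZK over T: (1 + 0.0103)^(3/12) = 1.0025651.
ILS growth factor: (1 + 0.0324)^(3/12) = 1.0080034.
CIP: F = S · (grow CZK)/(grow ILS) = 4.8241 × 1.0025651/1.0080034 = 4.798073 CZK per ILS.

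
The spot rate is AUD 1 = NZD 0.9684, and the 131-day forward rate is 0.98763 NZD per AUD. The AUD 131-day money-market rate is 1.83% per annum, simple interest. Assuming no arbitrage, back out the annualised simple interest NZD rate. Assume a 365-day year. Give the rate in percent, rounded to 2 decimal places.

7.40%

T = 131/365 years.
F/S = 0.98763/0.9684 = 1.0198575 = (growth of NZD) / (growth of AUD).
The AUD side grows by 1 + 0.0183×131/365 = 1.0065679.
That pins the NZD growth at 1.0265558.
(1.0265558 − 1)/T = 0.073991, i.e. 7.40%.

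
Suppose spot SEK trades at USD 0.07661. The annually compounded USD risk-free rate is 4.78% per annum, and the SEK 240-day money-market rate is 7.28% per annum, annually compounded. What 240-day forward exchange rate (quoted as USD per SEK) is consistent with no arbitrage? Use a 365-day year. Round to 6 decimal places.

0.075431

T = 240/365 years.
Growth of 1 USD over T: (1 + 0.0478)^(240/365) = 1.0311782.
SEK growth factor: (1 + 0.0728)^(240/365) = 1.0472904.
CIP: F = S · (grow USD)/(grow SEK) = 0.07661 × 1.0311782/1.0472904 = 0.07543138 USD per SEK.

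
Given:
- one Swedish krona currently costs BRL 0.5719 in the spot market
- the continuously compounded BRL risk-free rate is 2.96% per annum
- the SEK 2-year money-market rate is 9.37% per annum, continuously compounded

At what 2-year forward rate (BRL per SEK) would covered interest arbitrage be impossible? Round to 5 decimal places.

T = 2 years.
Growth of 1 BRL over T: e^(0.0296×2) = 1.0609874.
SEK growth factor: e^(0.0937×2) = 1.2061096.
Forward (BRL per SEK) = 0.5719 × 1.0609874 / 1.2061096 = 0.5030875.

0.50309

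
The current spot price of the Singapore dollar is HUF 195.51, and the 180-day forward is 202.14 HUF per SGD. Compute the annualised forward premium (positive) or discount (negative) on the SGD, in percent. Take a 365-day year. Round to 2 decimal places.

+6.88%

T = 180/365 years.
Period premium: (202.14 − 195.51)/195.51 = 0.0339113.
×(1/T) gives 6.88% p.a.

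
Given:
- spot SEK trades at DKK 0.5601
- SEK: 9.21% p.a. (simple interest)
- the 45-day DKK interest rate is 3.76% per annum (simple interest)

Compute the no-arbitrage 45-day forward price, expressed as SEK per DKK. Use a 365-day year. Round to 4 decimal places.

1.7973

T = 45/365 years.
Growth of 1 DKK over T: 1 + 0.0376×45/365 = 1.0046356.
SEK accumulates by 1 + 0.0921×45/365 = 1.0113548.
Forward (DKK per SEK) = 0.5601 × 1.0046356 / 1.0113548 = 0.5563788.
Quoted the other way: 1/0.5563788 = 1.7973 SEK per DKK.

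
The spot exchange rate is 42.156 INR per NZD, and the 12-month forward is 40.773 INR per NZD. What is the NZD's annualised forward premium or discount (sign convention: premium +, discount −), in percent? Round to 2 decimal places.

T = 1 year.
Period premium: (40.773 − 42.156)/42.156 = -0.0328067.
Per annum: -0.0328067 / 1 = -0.032807 = -3.28%.

-3.28%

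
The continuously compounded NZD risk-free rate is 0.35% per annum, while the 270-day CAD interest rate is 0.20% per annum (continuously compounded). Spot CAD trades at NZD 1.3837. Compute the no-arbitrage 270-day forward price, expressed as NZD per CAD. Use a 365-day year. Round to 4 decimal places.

T = 270/365 years.
Growth of 1 NZD over T: e^(0.0035×270/365) = 1.0025924.
Growth of 1 CAD over T: e^(0.0020×270/365) = 1.0014805.
So F = 1.3837 × 1.0025924 / 1.0014805 = 1.385236 (NZD/CAD).

1.3852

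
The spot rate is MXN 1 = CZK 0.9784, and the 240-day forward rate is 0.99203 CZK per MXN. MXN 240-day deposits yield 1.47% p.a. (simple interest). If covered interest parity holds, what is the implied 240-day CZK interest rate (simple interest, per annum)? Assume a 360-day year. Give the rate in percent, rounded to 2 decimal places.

3.58%

T = 240/360 years.
By CIP, F/S equals the CZK-to-MXN growth ratio: 0.99203/0.9784 = 1.0139309.
MXN growth factor: 1 + 0.0147×240/360 = 1.009800.
Hence g_CZK = 1.0238674.
r = (1.0238674 − 1)/(240/360) = 0.035801 → 3.58%.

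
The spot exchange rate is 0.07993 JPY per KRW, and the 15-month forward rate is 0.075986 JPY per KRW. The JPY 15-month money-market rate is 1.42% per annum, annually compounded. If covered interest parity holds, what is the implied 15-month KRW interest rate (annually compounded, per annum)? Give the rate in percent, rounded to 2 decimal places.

5.61%

T = 15/12 years.
CIP gives F = S · g_JPY/g_KRW, so g_JPY/g_KRW = 0.075986/0.07993 = 0.9506568.
JPY growth factor: (1 + 0.0142)^(15/12) = 1.0177814.
So the KRW growth factor = 1.0706087.
r = 1.0706087^(12/15) − 1 = 0.056099 → 5.61%.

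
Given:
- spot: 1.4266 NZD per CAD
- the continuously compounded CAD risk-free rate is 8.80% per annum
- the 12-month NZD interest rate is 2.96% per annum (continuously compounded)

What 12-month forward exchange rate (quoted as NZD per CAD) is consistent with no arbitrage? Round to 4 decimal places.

T = 1 year.
NZD growth factor: e^(0.0296×1) = 1.0300424.
Growth of 1 CAD over T: e^(0.0880×1) = 1.0919881.
So F = 1.4266 × 1.0300424 / 1.0919881 = 1.345673 (NZD/CAD).

1.3457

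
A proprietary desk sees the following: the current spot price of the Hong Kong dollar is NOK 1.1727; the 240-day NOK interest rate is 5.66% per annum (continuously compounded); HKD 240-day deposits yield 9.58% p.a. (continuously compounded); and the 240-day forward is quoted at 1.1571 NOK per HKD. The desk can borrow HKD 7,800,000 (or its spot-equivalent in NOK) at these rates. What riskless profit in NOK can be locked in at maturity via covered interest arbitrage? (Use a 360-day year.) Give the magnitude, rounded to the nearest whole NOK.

T = 240/360 years.
Invest the HKD and cover forward: 7,800,000 × 1.065950263 × 1.1571 = NOK 9,620,606.18.
Convert at spot and invest in NOK: 7,800,000 × 1.1727 × 1.038454275 = NOK 9,498,803.56.
The quoted forward overvalues HKD, so borrow NOK, buy HKD at spot, deposit the HKD at 9.58%, and sell the proceeds forward at 1.1571.
The gap between the two covered legs is NOK 121,803.

NOK 121,803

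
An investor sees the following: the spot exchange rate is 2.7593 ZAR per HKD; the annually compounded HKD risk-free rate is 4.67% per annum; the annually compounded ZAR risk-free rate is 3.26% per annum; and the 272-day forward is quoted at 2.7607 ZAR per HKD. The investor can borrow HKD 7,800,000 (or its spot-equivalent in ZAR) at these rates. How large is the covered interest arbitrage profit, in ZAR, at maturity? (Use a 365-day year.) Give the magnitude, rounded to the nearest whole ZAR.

T = 272/365 years.
Invest the HKD and cover forward: 7,800,000 × 1.0345979894 × 2.7607 = ZAR 22,278,474.42.
Convert at spot and invest in ZAR: 7,800,000 × 2.7593 × 1.0241941542 = ZAR 22,043,259.65.
The quoted forward overvalues HKD, so borrow ZAR, buy HKD at spot, deposit the HKD at 4.67%, and sell the proceeds forward at 2.7607.
The gap between the two covered legs is ZAR 235,215.

ZAR 235,215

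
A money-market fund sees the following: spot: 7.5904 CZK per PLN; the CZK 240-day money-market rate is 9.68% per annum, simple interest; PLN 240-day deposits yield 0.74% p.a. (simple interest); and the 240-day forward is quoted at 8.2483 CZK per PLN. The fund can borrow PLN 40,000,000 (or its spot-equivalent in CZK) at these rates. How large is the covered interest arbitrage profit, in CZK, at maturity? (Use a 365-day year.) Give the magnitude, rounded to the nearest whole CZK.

CZK 8,596,417

T = 240/365 years.
Route A — deposit PLN, sell forward: 40,000,000 × 1.00486575342 × 8.2483 = CZK 331,537,367.76.
Route B — convert at spot, deposit CZK: 40,000,000 × 7.5904 × 1.06364931507 = CZK 322,940,950.44.
The quoted forward overvalues PLN, so borrow CZK, buy PLN at spot, deposit the PLN at 0.74%, and sell the proceeds forward at 8.2483.
The gap between the two covered legs is CZK 8,596,417.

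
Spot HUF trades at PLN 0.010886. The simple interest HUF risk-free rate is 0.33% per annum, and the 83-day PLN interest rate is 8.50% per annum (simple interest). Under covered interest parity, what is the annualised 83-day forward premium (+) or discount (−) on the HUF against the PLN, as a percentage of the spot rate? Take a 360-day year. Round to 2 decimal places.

T = 83/360 years.
F = S · g_PLN/g_HUF = 0.010886 × 1.0195972/1.0007608 = 0.011090897.
(F − S)/S ÷ T = (0.011090897 − 0.010886)/0.010886/(83/360) = 0.081638 → 8.16%.

+8.16%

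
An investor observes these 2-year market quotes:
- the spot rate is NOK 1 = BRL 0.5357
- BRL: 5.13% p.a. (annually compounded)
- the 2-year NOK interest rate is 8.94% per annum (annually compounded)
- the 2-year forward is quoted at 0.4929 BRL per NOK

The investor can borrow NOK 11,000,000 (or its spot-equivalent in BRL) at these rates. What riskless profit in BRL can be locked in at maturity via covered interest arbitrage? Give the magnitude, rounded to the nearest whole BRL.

BRL 78,129

T = 2 years.
Route A — deposit NOK, sell forward: 11,000,000 × 1.18679236 × 0.4929 = BRL 6,434,669.50.
Route B — convert at spot, deposit BRL: 11,000,000 × 0.5357 × 1.10523169 = BRL 6,512,798.78.
The quoted forward undervalues NOK, so borrow NOK, convert to BRL at spot, deposit the BRL at 5.13%, and buy NOK forward at 0.4929 to cover the loan.
Arbitrage profit = |6,434,669.50 − 6,512,798.78| = BRL 78,129.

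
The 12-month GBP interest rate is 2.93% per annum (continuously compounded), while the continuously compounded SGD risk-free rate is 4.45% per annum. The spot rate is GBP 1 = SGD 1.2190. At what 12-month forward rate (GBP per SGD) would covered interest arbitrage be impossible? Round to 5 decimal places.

T = 1 year.
Growth of 1 SGD over T: e^(0.0445×1) = 1.045505.
Growth of 1 GBP over T: e^(0.0293×1) = 1.0297335.
Forward (SGD per GBP) = 1.219 × 1.045505 / 1.0297335 = 1.237670.
Quoted the other way: 1/1.237670 = 0.80797 GBP per SGD.

0.80797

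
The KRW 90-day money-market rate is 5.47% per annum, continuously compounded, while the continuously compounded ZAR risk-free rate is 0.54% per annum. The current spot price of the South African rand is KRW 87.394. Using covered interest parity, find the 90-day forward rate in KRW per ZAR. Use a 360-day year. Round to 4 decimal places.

T = 90/360 years.
Growth of 1 KRW over T: e^(0.0547×90/360) = 1.01376893.
ZAR growth factor: e^(0.0054×90/360) = 1.00135091.
Forward (KRW per ZAR) = 87.394 × 1.01376893 / 1.00135091 = 88.477796.

88.4778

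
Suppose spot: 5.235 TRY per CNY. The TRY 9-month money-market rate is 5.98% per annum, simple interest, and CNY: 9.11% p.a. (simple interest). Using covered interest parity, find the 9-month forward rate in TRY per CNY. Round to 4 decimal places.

T = 9/12 years.
Growth of 1 TRY over T: 1 + 0.0598×9/12 = 1.044850.
CNY growth factor: 1 + 0.0911×9/12 = 1.068325.
So F = 5.235 × 1.044850 / 1.068325 = 5.119968 (TRY/CNY).

5.1200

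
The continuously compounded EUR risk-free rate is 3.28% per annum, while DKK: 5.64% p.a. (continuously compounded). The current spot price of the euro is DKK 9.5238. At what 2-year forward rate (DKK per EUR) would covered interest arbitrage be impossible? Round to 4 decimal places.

9.9841

T = 2 years.
Growth of 1 DKK over T: e^(0.0564×2) = 1.119408.
EUR accumulates by e^(0.0328×2) = 1.0677995.
CIP: F = S · (grow DKK)/(grow EUR) = 9.5238 × 1.119408/1.0677995 = 9.984101 DKK per EUR.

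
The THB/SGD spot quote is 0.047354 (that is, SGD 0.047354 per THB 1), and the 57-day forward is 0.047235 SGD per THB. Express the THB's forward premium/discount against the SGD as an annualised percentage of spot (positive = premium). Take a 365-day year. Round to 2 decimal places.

-1.61%

T = 57/365 years.
(F − S)/S = (0.047235 − 0.047354)/0.047354 = -0.0025130.
×(1/T) gives -1.61% p.a.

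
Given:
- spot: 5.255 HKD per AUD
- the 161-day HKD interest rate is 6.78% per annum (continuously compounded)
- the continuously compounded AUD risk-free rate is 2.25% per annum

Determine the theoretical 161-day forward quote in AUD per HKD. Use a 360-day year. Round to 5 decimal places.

0.18648

T = 161/360 years.
HKD growth factor: e^(0.0678×161/360) = 1.0307861.
AUD accumulates by e^(0.0225×161/360) = 1.0101133.
Forward (HKD per AUD) = 5.255 × 1.0307861 / 1.0101133 = 5.362548.
Quoted the other way: 1/5.362548 = 0.18648 AUD per HKD.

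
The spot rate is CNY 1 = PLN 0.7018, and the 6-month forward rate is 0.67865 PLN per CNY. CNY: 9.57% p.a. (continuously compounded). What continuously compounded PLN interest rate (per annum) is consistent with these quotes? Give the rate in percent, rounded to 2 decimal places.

T = 6/12 years.
By CIP, F/S equals the PLN-to-CNY growth ratio: 0.67865/0.7018 = 0.9670134.
The CNY side grows by e^(0.0957×6/12) = 1.0490133.
Hence g_PLN = 1.0144099.
r = ln(1.0144099)/(6/12) = 0.028614 → 2.86%.

2.86%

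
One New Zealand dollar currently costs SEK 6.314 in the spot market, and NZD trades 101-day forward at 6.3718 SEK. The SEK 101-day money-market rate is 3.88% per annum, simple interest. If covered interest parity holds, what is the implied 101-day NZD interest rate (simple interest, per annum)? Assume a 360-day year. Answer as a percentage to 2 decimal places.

T = 101/360 years.
By CIP, F/S equals the SEK-to-NZD growth ratio: 6.3718/6.314 = 1.0091543.
The SEK side grows by 1 + 0.0388×101/360 = 1.0108856.
So the NZD growth factor = 1.0017156.
(1.0017156 − 1)/T = 0.006115, i.e. 0.61%.

0.61%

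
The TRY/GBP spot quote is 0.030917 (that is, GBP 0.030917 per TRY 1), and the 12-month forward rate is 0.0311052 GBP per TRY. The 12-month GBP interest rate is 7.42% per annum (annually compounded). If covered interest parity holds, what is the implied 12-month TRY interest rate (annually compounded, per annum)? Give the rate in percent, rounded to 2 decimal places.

6.77%

T = 1 year.
By CIP, F/S equals the GBP-to-TRY growth ratio: 0.0311052/0.030917 = 1.0060873.
GBP growth factor: (1 + 0.0742)^1 = 1.074200.
That pins the TRY growth at 1.0677006.
r = 1.0677006^(1/1) − 1 = 0.067701 → 6.77%.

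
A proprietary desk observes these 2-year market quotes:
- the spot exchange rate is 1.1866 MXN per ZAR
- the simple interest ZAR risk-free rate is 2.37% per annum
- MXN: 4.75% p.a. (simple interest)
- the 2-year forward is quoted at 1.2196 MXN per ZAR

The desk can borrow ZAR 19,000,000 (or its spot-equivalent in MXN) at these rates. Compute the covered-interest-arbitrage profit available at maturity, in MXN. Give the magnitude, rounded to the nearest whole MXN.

T = 2 years.
Route A — deposit ZAR, sell forward: 19,000,000 × 1.047400 × 1.2196 = MXN 24,270,771.76.
Route B — convert at spot, deposit MXN: 19,000,000 × 1.1866 × 1.095000 = MXN 24,687,213.00.
The quoted forward undervalues ZAR, so borrow ZAR, convert to MXN at spot, deposit the MXN at 4.75%, and buy ZAR forward at 1.2196 to cover the loan.
Arbitrage profit = |24,270,771.76 − 24,687,213.00| = MXN 416,441.

MXN 416,441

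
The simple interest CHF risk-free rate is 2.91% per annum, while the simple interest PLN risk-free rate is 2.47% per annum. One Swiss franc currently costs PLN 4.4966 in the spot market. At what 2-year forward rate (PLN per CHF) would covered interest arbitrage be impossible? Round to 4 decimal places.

T = 2 years.
PLN growth factor: 1 + 0.0247×2 = 1.049400.
Growth of 1 CHF over T: 1 + 0.0291×2 = 1.058200.
Forward (PLN per CHF) = 4.4966 × 1.049400 / 1.058200 = 4.459206.

4.4592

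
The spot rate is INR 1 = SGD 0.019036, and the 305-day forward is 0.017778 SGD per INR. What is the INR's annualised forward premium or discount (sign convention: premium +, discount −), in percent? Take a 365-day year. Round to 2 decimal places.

-7.91%

T = 305/365 years.
(F − S)/S = (0.017778 − 0.019036)/0.019036 = -0.0660853.
Annualise by dividing by T: -0.0660853 / (305/365) = -0.079086 → -7.91%.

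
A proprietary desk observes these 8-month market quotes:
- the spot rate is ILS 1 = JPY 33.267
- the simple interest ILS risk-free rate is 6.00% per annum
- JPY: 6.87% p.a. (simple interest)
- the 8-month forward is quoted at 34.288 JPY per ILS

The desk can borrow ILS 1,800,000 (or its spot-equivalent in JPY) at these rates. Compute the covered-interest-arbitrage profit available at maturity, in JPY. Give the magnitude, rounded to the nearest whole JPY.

T = 8/12 years.
Route A — deposit ILS, sell forward: 1,800,000 × 1.040000 × 34.288 = JPY 64,187,136.00.
Route B — convert at spot, deposit JPY: 1,800,000 × 33.267 × 1.045800 = JPY 62,623,131.48.
The quoted forward overvalues ILS, so borrow JPY, buy ILS at spot, deposit the ILS at 6.00%, and sell the proceeds forward at 34.288.
The gap between the two covered legs is JPY 1,564,005.

JPY 1,564,005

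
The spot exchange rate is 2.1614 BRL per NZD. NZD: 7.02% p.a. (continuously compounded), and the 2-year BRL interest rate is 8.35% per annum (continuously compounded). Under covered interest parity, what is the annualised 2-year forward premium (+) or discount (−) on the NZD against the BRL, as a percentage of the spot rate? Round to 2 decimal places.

T = 2 years.
CIP forward (BRL per NZD) = 2.1614 × 1.1817543/1.150734 = 2.2196648.
(F − S)/S ÷ T = (2.2196648 − 2.1614)/2.1614/2 = 0.013478 → 1.35%.

+1.35%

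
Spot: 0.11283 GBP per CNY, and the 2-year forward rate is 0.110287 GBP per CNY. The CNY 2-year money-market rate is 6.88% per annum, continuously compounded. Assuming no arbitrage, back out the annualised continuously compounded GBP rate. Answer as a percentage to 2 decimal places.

T = 2 years.
By CIP, F/S equals the GBP-to-CNY growth ratio: 0.110287/0.11283 = 0.9774617.
CNY growth factor: e^(0.0688×2) = 1.1475165.
So the GBP growth factor = 1.1216534.
r = ln(1.1216534)/2 = 0.057402 → 5.74%.

5.74%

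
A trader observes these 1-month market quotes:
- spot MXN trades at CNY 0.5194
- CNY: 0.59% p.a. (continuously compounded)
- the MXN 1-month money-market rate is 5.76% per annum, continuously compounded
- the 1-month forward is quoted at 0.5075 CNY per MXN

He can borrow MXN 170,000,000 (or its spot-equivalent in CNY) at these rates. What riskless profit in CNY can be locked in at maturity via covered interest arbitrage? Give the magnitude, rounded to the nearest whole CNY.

CNY 1,651,308

T = 1/12 years.
Keep in MXN, deliver into the forward: 170,000,000·1.0048115385·0.5075 = CNY 86,690,115.48.
Swap to CNY now, deposit: 170,000,000·0.5194·1.0004917876 = CNY 88,341,423.86.
The quoted forward undervalues MXN, so borrow MXN, convert to CNY at spot, deposit the CNY at 0.59%, and buy MXN forward at 0.5075 to cover the loan.
The gap between the two covered legs is CNY 1,651,308.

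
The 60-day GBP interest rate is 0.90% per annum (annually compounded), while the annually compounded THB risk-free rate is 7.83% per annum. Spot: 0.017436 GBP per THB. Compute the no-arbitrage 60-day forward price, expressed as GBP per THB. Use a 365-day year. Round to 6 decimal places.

T = 60/365 years.
Growth of 1 GBP over T: (1 + 0.0090)^(60/365) = 1.0014739.
THB growth factor: (1 + 0.0783)^(60/365) = 1.0124693.
Forward (GBP per THB) = 0.017436 × 1.0014739 / 1.0124693 = 0.01724665.

0.017247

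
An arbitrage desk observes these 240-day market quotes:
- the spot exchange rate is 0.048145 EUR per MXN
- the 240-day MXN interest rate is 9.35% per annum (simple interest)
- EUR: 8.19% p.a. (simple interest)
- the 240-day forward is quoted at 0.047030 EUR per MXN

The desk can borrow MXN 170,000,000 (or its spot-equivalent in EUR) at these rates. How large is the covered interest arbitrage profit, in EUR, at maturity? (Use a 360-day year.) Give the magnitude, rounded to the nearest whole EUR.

EUR 138,071

T = 240/360 years.
Invest the MXN and cover forward: 170,000,000 × 1.062333333 × 0.047030 = EUR 8,493,461.23.
Convert at spot and invest in EUR: 170,000,000 × 0.048145 × 1.054600 = EUR 8,631,531.89.
The quoted forward undervalues MXN, so borrow MXN, convert to EUR at spot, deposit the EUR at 8.19%, and buy MXN forward at 0.047030 to cover the loan.
Arbitrage profit = |8,493,461.23 − 8,631,531.89| = EUR 138,071.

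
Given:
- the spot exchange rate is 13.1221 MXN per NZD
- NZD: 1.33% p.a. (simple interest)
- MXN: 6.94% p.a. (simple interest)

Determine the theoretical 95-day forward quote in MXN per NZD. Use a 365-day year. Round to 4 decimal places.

13.3130

T = 95/365 years.
Growth of 1 MXN over T: 1 + 0.0694×95/365 = 1.01806301.
NZD growth factor: 1 + 0.0133×95/365 = 1.00346164.
Forward (MXN per NZD) = 13.1221 × 1.01806301 / 1.00346164 = 13.313040.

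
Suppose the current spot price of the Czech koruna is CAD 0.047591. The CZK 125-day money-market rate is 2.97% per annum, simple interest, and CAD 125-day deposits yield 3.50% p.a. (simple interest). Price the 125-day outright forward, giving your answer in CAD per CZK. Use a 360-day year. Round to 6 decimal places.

T = 125/360 years.
Growth of 1 CAD over T: 1 + 0.0350×125/360 = 1.0121528.
CZK growth factor: 1 + 0.0297×125/360 = 1.0103125.
So F = 0.047591 × 1.0121528 / 1.0103125 = 0.04767769 (CAD/CZK).

0.047678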